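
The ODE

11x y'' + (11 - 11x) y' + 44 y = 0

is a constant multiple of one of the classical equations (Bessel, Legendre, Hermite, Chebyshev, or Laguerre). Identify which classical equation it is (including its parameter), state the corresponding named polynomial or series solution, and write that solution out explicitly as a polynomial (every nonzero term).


All three coefficients share the factor 11; dividing through by 11 gives  x y'' + (1 - x) y' + 4 y = 0.
This matches the Laguerre equation x y'' + (1 - x) y' + n y = 0 with n = 4; the polynomial solution is L_4(x).
With y = sum_k a_k x^k, matching x^k gives (k+1)k a_{k+1} + (k+1) a_{k+1} - k a_k + n a_k = 0, i.e. (k+1)^2 a_{k+1} = (k - n) a_k = (k - 4) a_k. The right side vanishes at k = 4, so the series terminates at degree 4.
Standard normalization L_n(0) = 1 gives a_0 = 1. Work upward with a_{k+1} = (k - 4) a_k / (k+1)^2:
  a_1 = (0 - 4)(1) / 1^2 = -4/1 = -4
  a_2 = (1 - 4)(-4) / 2^2 = 12/4 = 3
  a_3 = (2 - 4)(3) / 3^2 = -6/9 = -2/3
  a_4 = (3 - 4)(-2/3) / 4^2 = (2/3)/16 = 1/24
Hence L_4(x) = x^4/24 - 2 x^3/3 + 3 x^2 - 4 x + 1.

L_4(x); series = x^4/24 - 2 x^3/3 + 3 x^2 - 4 x + 1


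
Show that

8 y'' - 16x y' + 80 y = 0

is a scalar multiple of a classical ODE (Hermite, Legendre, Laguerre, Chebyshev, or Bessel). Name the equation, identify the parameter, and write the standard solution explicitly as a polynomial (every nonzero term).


All three coefficients share the factor 8; dividing through by 8 gives  y'' - 2x y' + 10 y = 0.
This matches the Hermite equation y'' - 2x y' + 2n y = 0 with 2n = 10, so n = 5; the polynomial solution is H_5(x).
With y = sum_k a_k x^k, matching x^k gives (k+2)(k+1) a_{k+2} = 2(k - n) a_k = 2(k - 5) a_k. The right side vanishes at k = 5, so the series with the parity of 5 terminates at degree 5.
Standard normalization: leading coefficient of H_n is 2^n, so a_5 = 2^5 = 32. Work downward with a_k = (k+1)(k+2) a_{k+2} / (2(k - n)):
  a_3 = (4)(5)(32) / (2(3 - 5)) = 640/(-4) = -160
  a_1 = (2)(3)(-160) / (2(1 - 5)) = -960/(-8) = 120
Hence H_5(x) = 32 x^5 - 160 x^3 + 120 x.

H_5(x); series = 32 x^5 - 160 x^3 + 120 x


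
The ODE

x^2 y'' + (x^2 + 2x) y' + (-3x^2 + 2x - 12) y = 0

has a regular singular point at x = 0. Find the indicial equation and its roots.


Divide by x^2 to reach normal form y'' + P_1(x) y' + P_2(x) y = 0 with P_1(x) = 1 + 2/x and P_2(x) = -3 + 2/x - 12/x^2.
x = 0 is a singular point because the y'-coefficient 1 + 2/x has a pole at x = 0 and the y-coefficient -3 + 2/x - 12/x^2 has a pole at x = 0.
It is a regular singular point because x P_1(x) = p(x) = x + 2 and x^2 P_2(x) = q(x) = -3x^2 + 2x - 12 are polynomials, hence analytic at x = 0.
p(0) = 2,  q(0) = -12.
Indicial equation: r(r-1) + p(0) r + q(0) = 0, i.e. r^2 + (p(0) - 1) r + q(0) = 0, i.e. r^2 + 1 r - 12 = 0.
Discriminant: (1)^2 - 4(-12) = 49, so r = (-1 ± 7)/2.
Solving: r_1 = 3, r_2 = -4.

indicial: r^2 + 1 r - 12 = 0; roots r_1 = 3, r_2 = -4


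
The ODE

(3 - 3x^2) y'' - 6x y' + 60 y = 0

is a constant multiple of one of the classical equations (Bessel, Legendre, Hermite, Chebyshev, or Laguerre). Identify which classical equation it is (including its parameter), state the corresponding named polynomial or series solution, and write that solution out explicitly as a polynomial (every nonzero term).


All three coefficients share the factor 3; dividing through by 3 gives  (1 - x^2) y'' - 2x y' + 20 y = 0.
This matches the Legendre equation (1 - x^2) y'' - 2x y' + n(n+1) y = 0 (note the -2x y' term) with n(n+1) = 20, so n = 4; the polynomial solution is P_4(x).
With y = sum_k a_k x^k, matching x^k gives (k+2)(k+1) a_{k+2} = [k(k+1) - n(n+1)] a_k = (k - 4)(k + 5) a_k. The right side vanishes at k = 4, so the series with the parity of 4 terminates at degree 4.
Standard normalization (P_n(1) = 1): leading coefficient (2n)!/(2^n (n!)^2) = 40320/(16*576) = 35/8, so a_4 = 35/8. Work downward with a_k = (k+1)(k+2) a_{k+2} / ((k - 4)(k + 5)):
  a_2 = (3)(4)(35/8) / ((2 - 4)(2 + 5)) = (105/2)/(-14) = -15/4
  a_0 = (1)(2)(-15/4) / ((0 - 4)(0 + 5)) = (-15/2)/(-20) = 3/8
Hence P_4(x) = 35 x^4/8 - 15 x^2/4 + 3/8.

P_4(x); series = 35 x^4/8 - 15 x^2/4 + 3/8


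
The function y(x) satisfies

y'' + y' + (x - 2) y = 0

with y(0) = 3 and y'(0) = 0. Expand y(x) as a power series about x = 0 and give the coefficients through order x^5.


Ansatz: y(x) = sum_{n>=0} a_n x^n, so y'(x) = sum_{n>=1} n a_n x^(n-1) and y''(x) = sum_{n>=2} n(n-1) a_n x^(n-2).
Substitute into P(x) y'' + Q(x) y' + R(x) y = 0 with P(x) = 1, Q(x) = 1, R(x) = x - 2, and match powers of x.
Initial conditions: a_0 = 3, a_1 = 0.
Setting the coefficient of each power of x to zero and solving order by order (substituting the coefficients already found):
  x^0: 2 a_2 + a_1 - 2 a_0 = 0  ->  2 a_2 = -a_1 + 2 a_0 = 6  ->  a_2 = 3
  x^1: 6 a_3 + 2 a_2 - 2 a_1 + a_0 = 0  ->  6 a_3 = -2 a_2 + 2 a_1 - a_0 = -9  ->  a_3 = -3/2
  x^2: 12 a_4 + 3 a_3 - 2 a_2 + a_1 = 0  ->  12 a_4 = -3 a_3 + 2 a_2 - a_1 = 21/2  ->  a_4 = 7/8
  x^3: 20 a_5 + 4 a_4 - 2 a_3 + a_2 = 0  ->  20 a_5 = -4 a_4 + 2 a_3 - a_2 = -19/2  ->  a_5 = -19/40
Truncated series: y(x) = 3 + 3 x^2 - (3/2) x^3 + (7/8) x^4 - (19/40) x^5 + O(x^6).

a_0 = 3; a_1 = 0; a_2 = 3; a_3 = -3/2; a_4 = 7/8; a_5 = -19/40


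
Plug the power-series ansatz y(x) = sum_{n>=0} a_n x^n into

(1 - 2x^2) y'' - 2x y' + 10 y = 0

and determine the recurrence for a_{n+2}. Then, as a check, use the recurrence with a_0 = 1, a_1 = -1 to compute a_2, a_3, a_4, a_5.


Substitute y = sum_n a_n x^n.
(1 - 2 x^2) y'' contributes (n+2)(n+1) a_{n+2} - 2 n(n-1) a_n at x^n.
-2 x y'(x) contributes -2 n a_n at x^n.
10 y(x) contributes 10 a_n at x^n.
Matching x^n: (n+2)(n+1) a_{n+2} + (-2 n(n-1) - 2 n + 10) a_n = 0.
Thus a_{n+2} = (2 n(n-1) + 2 n - 10) / ((n+1)(n+2)) * a_n.

Check with a_0 = 1, a_1 = -1 (apply the recurrence for n = 0, 1, 2, 3): a_0 = 1, a_1 = -1, a_2 = -5, a_3 = 4/3, a_4 = 5/6, a_5 = 8/15.

a_(n+2) = (2 n(n-1) + 2 n - 10) / ((n+1)(n+2)) * a_n; check: a_0 = 1, a_1 = -1, a_2 = -5, a_3 = 4/3, a_4 = 5/6, a_5 = 8/15


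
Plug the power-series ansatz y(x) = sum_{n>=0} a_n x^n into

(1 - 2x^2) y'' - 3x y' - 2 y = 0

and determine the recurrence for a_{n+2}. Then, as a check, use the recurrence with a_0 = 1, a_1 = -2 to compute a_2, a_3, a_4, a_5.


Substitute y = sum_n a_n x^n.
(1 - 2 x^2) y'' contributes (n+2)(n+1) a_{n+2} - 2 n(n-1) a_n at x^n.
-3 x y'(x) contributes -3 n a_n at x^n.
-2 y(x) contributes -2 a_n at x^n.
Matching x^n: (n+2)(n+1) a_{n+2} + (-2 n(n-1) - 3 n - 2) a_n = 0.
Thus a_{n+2} = (2 n(n-1) + 3 n + 2) / ((n+1)(n+2)) * a_n.

Check with a_0 = 1, a_1 = -2 (apply the recurrence for n = 0, 1, 2, 3): a_0 = 1, a_1 = -2, a_2 = 1, a_3 = -5/3, a_4 = 1, a_5 = -23/12.

a_(n+2) = (2 n(n-1) + 3 n + 2) / ((n+1)(n+2)) * a_n; check: a_0 = 1, a_1 = -2, a_2 = 1, a_3 = -5/3, a_4 = 1, a_5 = -23/12


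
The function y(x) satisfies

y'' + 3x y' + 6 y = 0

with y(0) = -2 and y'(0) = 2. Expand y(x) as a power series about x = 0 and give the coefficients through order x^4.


Ansatz: y(x) = sum_{n>=0} a_n x^n, so y'(x) = sum_{n>=1} n a_n x^(n-1) and y''(x) = sum_{n>=2} n(n-1) a_n x^(n-2).
Substitute into P(x) y'' + Q(x) y' + R(x) y = 0 with P(x) = 1, Q(x) = 3x, R(x) = 6, and match powers of x.
Initial conditions: a_0 = -2, a_1 = 2.
Setting the coefficient of each power of x to zero and solving order by order (substituting the coefficients already found):
  x^0: 2 a_2 + 6 a_0 = 0  ->  2 a_2 = -6 a_0 = 12  ->  a_2 = 6
  x^1: 6 a_3 + 9 a_1 = 0  ->  6 a_3 = -9 a_1 = -18  ->  a_3 = -3
  x^2: 12 a_4 + 12 a_2 = 0  ->  12 a_4 = -12 a_2 = -72  ->  a_4 = -6
Truncated series: y(x) = -2 + 2 x + 6 x^2 - 3 x^3 - 6 x^4 + O(x^5).

a_0 = -2; a_1 = 2; a_2 = 6; a_3 = -3; a_4 = -6


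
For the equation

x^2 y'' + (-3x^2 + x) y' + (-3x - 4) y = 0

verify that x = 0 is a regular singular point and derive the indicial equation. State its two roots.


Divide by x^2 to reach normal form y'' + P_1(x) y' + P_2(x) y = 0 with P_1(x) = -3 + 1/x and P_2(x) = -3/x - 4/x^2.
x = 0 is a singular point because the y'-coefficient -3 + 1/x has a pole at x = 0 and the y-coefficient -3/x - 4/x^2 has a pole at x = 0.
It is a regular singular point because x P_1(x) = p(x) = 1 - 3x and x^2 P_2(x) = q(x) = -3x - 4 are polynomials, hence analytic at x = 0.
p(0) = 1,  q(0) = -4.
Indicial equation: r(r-1) + p(0) r + q(0) = 0, i.e. r^2 + (p(0) - 1) r + q(0) = 0, i.e. r^2 - 4 = 0.
Discriminant: (0)^2 - 4(-4) = 16, so r = (0 ± 4)/2.
Solving: r_1 = 2, r_2 = -2.

indicial: r^2 - 4 = 0; roots r_1 = 2, r_2 = -2


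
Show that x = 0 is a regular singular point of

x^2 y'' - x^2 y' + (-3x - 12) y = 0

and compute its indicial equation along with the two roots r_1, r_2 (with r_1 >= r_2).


Divide by x^2 to reach normal form y'' + P_1(x) y' + P_2(x) y = 0 with P_1(x) = -1 and P_2(x) = -3/x - 12/x^2.
x = 0 is a singular point because the y-coefficient -3/x - 12/x^2 has a pole at x = 0.
It is a regular singular point because x P_1(x) = p(x) = -x and x^2 P_2(x) = q(x) = -3x - 12 are polynomials, hence analytic at x = 0.
p(0) = 0,  q(0) = -12.
Indicial equation: r(r-1) + p(0) r + q(0) = 0, i.e. r^2 + (p(0) - 1) r + q(0) = 0, i.e. r^2 - 1 r - 12 = 0.
Discriminant: (-1)^2 - 4(-12) = 49, so r = (1 ± 7)/2.
Solving: r_1 = 4, r_2 = -3.

indicial: r^2 - 1 r - 12 = 0; roots r_1 = 4, r_2 = -3


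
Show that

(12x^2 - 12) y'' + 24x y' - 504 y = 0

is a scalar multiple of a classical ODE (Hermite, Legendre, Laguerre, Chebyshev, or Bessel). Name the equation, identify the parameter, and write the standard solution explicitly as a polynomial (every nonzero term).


All three coefficients share the factor -12; dividing through by -12 gives  (1 - x^2) y'' - 2x y' + 42 y = 0.
This matches the Legendre equation (1 - x^2) y'' - 2x y' + n(n+1) y = 0 (note the -2x y' term) with n(n+1) = 42, so n = 6; the polynomial solution is P_6(x).
With y = sum_k a_k x^k, matching x^k gives (k+2)(k+1) a_{k+2} = [k(k+1) - n(n+1)] a_k = (k - 6)(k + 7) a_k. The right side vanishes at k = 6, so the series with the parity of 6 terminates at degree 6.
Standard normalization (P_n(1) = 1): leading coefficient (2n)!/(2^n (n!)^2) = 479001600/(64*518400) = 231/16, so a_6 = 231/16. Work downward with a_k = (k+1)(k+2) a_{k+2} / ((k - 6)(k + 7)):
  a_4 = (5)(6)(231/16) / ((4 - 6)(4 + 7)) = (3465/8)/(-22) = -315/16
  a_2 = (3)(4)(-315/16) / ((2 - 6)(2 + 7)) = (-945/4)/(-36) = 105/16
  a_0 = (1)(2)(105/16) / ((0 - 6)(0 + 7)) = (105/8)/(-42) = -5/16
Hence P_6(x) = 231 x^6/16 - 315 x^4/16 + 105 x^2/16 - 5/16.

P_6(x); series = 231 x^6/16 - 315 x^4/16 + 105 x^2/16 - 5/16


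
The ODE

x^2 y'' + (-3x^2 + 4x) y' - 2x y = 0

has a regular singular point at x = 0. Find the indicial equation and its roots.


Divide by x^2 to reach normal form y'' + P_1(x) y' + P_2(x) y = 0 with P_1(x) = -3 + 4/x and P_2(x) = -2/x.
x = 0 is a singular point because the y'-coefficient -3 + 4/x has a pole at x = 0 and the y-coefficient -2/x has a pole at x = 0.
It is a regular singular point because x P_1(x) = p(x) = 4 - 3x and x^2 P_2(x) = q(x) = -2x are polynomials, hence analytic at x = 0.
p(0) = 4,  q(0) = 0.
Indicial equation: r(r-1) + p(0) r + q(0) = 0, i.e. r^2 + (p(0) - 1) r + q(0) = 0, i.e. r^2 + 3 r = 0.
Discriminant: (3)^2 - 4(0) = 9, so r = (-3 ± 3)/2.
Solving: r_1 = 0, r_2 = -3.

indicial: r^2 + 3 r = 0; roots r_1 = 0, r_2 = -3


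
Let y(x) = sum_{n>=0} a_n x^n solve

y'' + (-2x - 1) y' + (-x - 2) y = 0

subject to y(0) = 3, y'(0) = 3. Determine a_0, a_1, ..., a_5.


Ansatz: y(x) = sum_{n>=0} a_n x^n, so y'(x) = sum_{n>=1} n a_n x^(n-1) and y''(x) = sum_{n>=2} n(n-1) a_n x^(n-2).
Substitute into P(x) y'' + Q(x) y' + R(x) y = 0 with P(x) = 1, Q(x) = -2x - 1, R(x) = -x - 2, and match powers of x.
Initial conditions: a_0 = 3, a_1 = 3.
Setting the coefficient of each power of x to zero and solving order by order (substituting the coefficients already found):
  x^0: 2 a_2 - a_1 - 2 a_0 = 0  ->  2 a_2 = a_1 + 2 a_0 = 9  ->  a_2 = 9/2
  x^1: 6 a_3 - 2 a_2 - 4 a_1 - a_0 = 0  ->  6 a_3 = 2 a_2 + 4 a_1 + a_0 = 24  ->  a_3 = 4
  x^2: 12 a_4 - 3 a_3 - 6 a_2 - a_1 = 0  ->  12 a_4 = 3 a_3 + 6 a_2 + a_1 = 42  ->  a_4 = 7/2
  x^3: 20 a_5 - 4 a_4 - 8 a_3 - a_2 = 0  ->  20 a_5 = 4 a_4 + 8 a_3 + a_2 = 101/2  ->  a_5 = 101/40
Truncated series: y(x) = 3 + 3 x + (9/2) x^2 + 4 x^3 + (7/2) x^4 + (101/40) x^5 + O(x^6).

a_0 = 3; a_1 = 3; a_2 = 9/2; a_3 = 4; a_4 = 7/2; a_5 = 101/40


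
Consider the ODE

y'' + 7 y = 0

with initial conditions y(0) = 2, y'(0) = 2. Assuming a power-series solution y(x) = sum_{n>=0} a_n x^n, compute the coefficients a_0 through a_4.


Ansatz: y(x) = sum_{n>=0} a_n x^n, so y'(x) = sum_{n>=1} n a_n x^(n-1) and y''(x) = sum_{n>=2} n(n-1) a_n x^(n-2).
Substitute into P(x) y'' + Q(x) y' + R(x) y = 0 with P(x) = 1, Q(x) = 0, R(x) = 7, and match powers of x.
Initial conditions: a_0 = 2, a_1 = 2.
Setting the coefficient of each power of x to zero and solving order by order (substituting the coefficients already found):
  x^0: 2 a_2 + 7 a_0 = 0  ->  2 a_2 = -7 a_0 = -14  ->  a_2 = -7
  x^1: 6 a_3 + 7 a_1 = 0  ->  6 a_3 = -7 a_1 = -14  ->  a_3 = -7/3
  x^2: 12 a_4 + 7 a_2 = 0  ->  12 a_4 = -7 a_2 = 49  ->  a_4 = 49/12
Truncated series: y(x) = 2 + 2 x - 7 x^2 - (7/3) x^3 + (49/12) x^4 + O(x^5).

a_0 = 2; a_1 = 2; a_2 = -7; a_3 = -7/3; a_4 = 49/12


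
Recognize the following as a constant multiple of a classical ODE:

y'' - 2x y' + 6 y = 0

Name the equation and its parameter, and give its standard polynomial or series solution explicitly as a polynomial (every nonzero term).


The equation is already in a standard form:  y'' - 2x y' + 6 y = 0.
This matches the Hermite equation y'' - 2x y' + 2n y = 0 with 2n = 6, so n = 3; the polynomial solution is H_3(x).
With y = sum_k a_k x^k, matching x^k gives (k+2)(k+1) a_{k+2} = 2(k - n) a_k = 2(k - 3) a_k. The right side vanishes at k = 3, so the series with the parity of 3 terminates at degree 3.
Standard normalization: leading coefficient of H_n is 2^n, so a_3 = 2^3 = 8. Work downward with a_k = (k+1)(k+2) a_{k+2} / (2(k - n)):
  a_1 = (2)(3)(8) / (2(1 - 3)) = 48/(-4) = -12
Hence H_3(x) = 8 x^3 - 12 x.

H_3(x); series = 8 x^3 - 12 x


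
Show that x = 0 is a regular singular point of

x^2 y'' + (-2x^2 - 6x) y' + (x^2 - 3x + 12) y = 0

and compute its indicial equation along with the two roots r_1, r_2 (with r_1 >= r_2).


Divide by x^2 to reach normal form y'' + P_1(x) y' + P_2(x) y = 0 with P_1(x) = -2 - 6/x and P_2(x) = 1 - 3/x + 12/x^2.
x = 0 is a singular point because the y'-coefficient -2 - 6/x has a pole at x = 0 and the y-coefficient 1 - 3/x + 12/x^2 has a pole at x = 0.
It is a regular singular point because x P_1(x) = p(x) = -2x - 6 and x^2 P_2(x) = q(x) = x^2 - 3x + 12 are polynomials, hence analytic at x = 0.
p(0) = -6,  q(0) = 12.
Indicial equation: r(r-1) + p(0) r + q(0) = 0, i.e. r^2 + (p(0) - 1) r + q(0) = 0, i.e. r^2 - 7 r + 12 = 0.
Discriminant: (-7)^2 - 4(12) = 1, so r = (7 ± 1)/2.
Solving: r_1 = 4, r_2 = 3.

indicial: r^2 - 7 r + 12 = 0; roots r_1 = 4, r_2 = 3


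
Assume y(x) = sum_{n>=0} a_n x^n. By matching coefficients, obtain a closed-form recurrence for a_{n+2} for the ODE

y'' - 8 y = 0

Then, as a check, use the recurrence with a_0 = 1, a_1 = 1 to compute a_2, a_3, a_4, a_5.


Substitute y = sum_n a_n x^n into y'' + (const) y = 0.
y''(x) = sum_{n>=0} (n+2)(n+1) a_{n+2} x^n.
The ODE becomes sum_n [(n+2)(n+1) a_{n+2} - 8 a_n] x^n = 0.
Setting each coefficient to zero gives the recurrence:
  (n+2)(n+1) a_{n+2} - 8 a_n = 0,
  a_{n+2} = 8 / ((n+1)(n+2)) a_n.

Check with a_0 = 1, a_1 = 1 (apply the recurrence for n = 0, 1, 2, 3): a_0 = 1, a_1 = 1, a_2 = 4, a_3 = 4/3, a_4 = 8/3, a_5 = 8/15.

a_{n+2} = 8/((n+1)(n+2)) * a_n; check: a_0 = 1, a_1 = 1, a_2 = 4, a_3 = 4/3, a_4 = 8/3, a_5 = 8/15


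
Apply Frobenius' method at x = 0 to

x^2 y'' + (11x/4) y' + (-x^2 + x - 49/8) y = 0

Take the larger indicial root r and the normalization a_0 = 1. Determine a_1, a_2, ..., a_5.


Write in Frobenius form y'' + (p(x)/x) y' + (q(x)/x^2) y = 0:
  p(x) = 11/4,  q(x) = -x^2 + x - 49/8.
Indicial equation: r(r-1) + (11/4) r + (-49/8) = 0 -> roots r_1 = 7/4, r_2 = -7/2.
Take r = r_1 = 7/4. Let y(x) = x^r sum_{n>=0} a_n x^n with a_0 = 1.
Substitute y = x^r sum a_n x^n and match x^{r+n}. The recurrence is
  D(n) a_n + 1 a_{n-1} - 1 a_{n-2} = 0,  where D(n) = (r+n)(r+n-1) + (11/4)(r+n) + (-49/8).
  a_n = [-1 a_{n-1} + 1 a_{n-2}] / D(n).
Since the indicial polynomial factors as (r - r_1)(r - r_2), D(n) = (r_1 + n - r_1)(r_1 + n - r_2) = n(n + 21/4).
Evaluating step by step (a_0 = 1):
  n = 1: D(1) = 1(1 + 21/4) = 25/4; numerator = -1(1) = -1; a_1 = (-1)/(25/4) = -4/25
  n = 2: D(2) = 2(2 + 21/4) = 29/2; numerator = -1(-4/25) + 1(1) = 29/25; a_2 = (29/25)/(29/2) = 2/25
  n = 3: D(3) = 3(3 + 21/4) = 99/4; numerator = -1(2/25) + 1(-4/25) = -6/25; a_3 = (-6/25)/(99/4) = -8/825
  n = 4: D(4) = 4(4 + 21/4) = 37; numerator = -1(-8/825) + 1(2/25) = 74/825; a_4 = (74/825)/(37) = 2/825
  n = 5: D(5) = 5(5 + 21/4) = 205/4; numerator = -1(2/825) + 1(-8/825) = -2/165; a_5 = (-2/165)/(205/4) = -8/33825

r = 7/4; a_0 = 1; a_1 = -4/25; a_2 = 2/25; a_3 = -8/825; a_4 = 2/825; a_5 = -8/33825


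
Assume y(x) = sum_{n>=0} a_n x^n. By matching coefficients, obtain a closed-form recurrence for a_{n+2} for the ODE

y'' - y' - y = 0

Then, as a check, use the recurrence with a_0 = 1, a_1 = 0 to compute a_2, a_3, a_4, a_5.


Substitute y = sum_n a_n x^n.
y''(x) has coefficient (n+2)(n+1) a_{n+2} at x^n;
-y'(x) has coefficient -(n+1) a_{n+1} at x^n;
-y(x) has coefficient -1 a_n at x^n.
Matching x^n: (n+2)(n+1) a_{n+2} - (n+1) a_{n+1} - 1 a_n = 0.
Thus a_{n+2} = [(n+1) a_{n+1} + 1 a_n] / ((n+1)(n+2)).

Check with a_0 = 1, a_1 = 0 (apply the recurrence for n = 0, 1, 2, 3): a_0 = 1, a_1 = 0, a_2 = 1/2, a_3 = 1/6, a_4 = 1/12, a_5 = 1/40.

a_(n+2) = [(n+1) a_(n+1) + 1 a_n] / ((n+1)(n+2)); check: a_0 = 1, a_1 = 0, a_2 = 1/2, a_3 = 1/6, a_4 = 1/12, a_5 = 1/40


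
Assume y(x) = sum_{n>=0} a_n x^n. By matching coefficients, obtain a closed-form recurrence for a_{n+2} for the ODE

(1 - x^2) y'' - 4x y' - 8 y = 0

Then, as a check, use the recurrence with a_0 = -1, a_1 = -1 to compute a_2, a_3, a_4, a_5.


Substitute y = sum_n a_n x^n.
(1 - 1 x^2) y'' contributes (n+2)(n+1) a_{n+2} - n(n-1) a_n at x^n.
-4 x y'(x) contributes -4 n a_n at x^n.
-8 y(x) contributes -8 a_n at x^n.
Matching x^n: (n+2)(n+1) a_{n+2} + (-n(n-1) - 4 n - 8) a_n = 0.
Thus a_{n+2} = (n(n-1) + 4 n + 8) / ((n+1)(n+2)) * a_n.

Check with a_0 = -1, a_1 = -1 (apply the recurrence for n = 0, 1, 2, 3): a_0 = -1, a_1 = -1, a_2 = -4, a_3 = -2, a_4 = -6, a_5 = -13/5.

a_(n+2) = (n(n-1) + 4 n + 8) / ((n+1)(n+2)) * a_n; check: a_0 = -1, a_1 = -1, a_2 = -4, a_3 = -2, a_4 = -6, a_5 = -13/5


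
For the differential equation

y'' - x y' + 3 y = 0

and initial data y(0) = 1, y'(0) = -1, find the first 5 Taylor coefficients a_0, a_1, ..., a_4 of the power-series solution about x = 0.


Ansatz: y(x) = sum_{n>=0} a_n x^n, so y'(x) = sum_{n>=1} n a_n x^(n-1) and y''(x) = sum_{n>=2} n(n-1) a_n x^(n-2).
Substitute into P(x) y'' + Q(x) y' + R(x) y = 0 with P(x) = 1, Q(x) = -x, R(x) = 3, and match powers of x.
Initial conditions: a_0 = 1, a_1 = -1.
Setting the coefficient of each power of x to zero and solving order by order (substituting the coefficients already found):
  x^0: 2 a_2 + 3 a_0 = 0  ->  2 a_2 = -3 a_0 = -3  ->  a_2 = -3/2
  x^1: 6 a_3 + 2 a_1 = 0  ->  6 a_3 = -2 a_1 = 2  ->  a_3 = 1/3
  x^2: 12 a_4 + a_2 = 0  ->  12 a_4 = -a_2 = 3/2  ->  a_4 = 1/8
Truncated series: y(x) = 1 - x - (3/2) x^2 + (1/3) x^3 + (1/8) x^4 + O(x^5).

a_0 = 1; a_1 = -1; a_2 = -3/2; a_3 = 1/3; a_4 = 1/8


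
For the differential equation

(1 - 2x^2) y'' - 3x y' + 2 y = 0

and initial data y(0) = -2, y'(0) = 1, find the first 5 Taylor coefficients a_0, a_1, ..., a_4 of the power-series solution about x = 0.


Ansatz: y(x) = sum_{n>=0} a_n x^n, so y'(x) = sum_{n>=1} n a_n x^(n-1) and y''(x) = sum_{n>=2} n(n-1) a_n x^(n-2).
Substitute into P(x) y'' + Q(x) y' + R(x) y = 0 with P(x) = 1 - 2x^2, Q(x) = -3x, R(x) = 2, and match powers of x.
Initial conditions: a_0 = -2, a_1 = 1.
Setting the coefficient of each power of x to zero and solving order by order (substituting the coefficients already found):
  x^0: 2 a_2 + 2 a_0 = 0  ->  2 a_2 = -2 a_0 = 4  ->  a_2 = 2
  x^1: 6 a_3 - a_1 = 0  ->  6 a_3 = a_1 = 1  ->  a_3 = 1/6
  x^2: 12 a_4 - 8 a_2 = 0  ->  12 a_4 = 8 a_2 = 16  ->  a_4 = 4/3
Truncated series: y(x) = -2 + x + 2 x^2 + (1/6) x^3 + (4/3) x^4 + O(x^5).

a_0 = -2; a_1 = 1; a_2 = 2; a_3 = 1/6; a_4 = 4/3


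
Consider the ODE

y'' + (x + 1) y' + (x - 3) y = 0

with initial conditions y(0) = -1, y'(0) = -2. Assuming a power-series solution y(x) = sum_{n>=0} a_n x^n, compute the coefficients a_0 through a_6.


Ansatz: y(x) = sum_{n>=0} a_n x^n, so y'(x) = sum_{n>=1} n a_n x^(n-1) and y''(x) = sum_{n>=2} n(n-1) a_n x^(n-2).
Substitute into P(x) y'' + Q(x) y' + R(x) y = 0 with P(x) = 1, Q(x) = x + 1, R(x) = x - 3, and match powers of x.
Initial conditions: a_0 = -1, a_1 = -2.
Setting the coefficient of each power of x to zero and solving order by order (substituting the coefficients already found):
  x^0: 2 a_2 + a_1 - 3 a_0 = 0  ->  2 a_2 = -a_1 + 3 a_0 = -1  ->  a_2 = -1/2
  x^1: 6 a_3 + 2 a_2 - 2 a_1 + a_0 = 0  ->  6 a_3 = -2 a_2 + 2 a_1 - a_0 = -2  ->  a_3 = -1/3
  x^2: 12 a_4 + 3 a_3 - a_2 + a_1 = 0  ->  12 a_4 = -3 a_3 + a_2 - a_1 = 5/2  ->  a_4 = 5/24
  x^3: 20 a_5 + 4 a_4 + a_2 = 0  ->  20 a_5 = -4 a_4 - a_2 = -1/3  ->  a_5 = -1/60
  x^4: 30 a_6 + 5 a_5 + a_4 + a_3 = 0  ->  30 a_6 = -5 a_5 - a_4 - a_3 = 5/24  ->  a_6 = 1/144
Truncated series: y(x) = -1 - 2 x - (1/2) x^2 - (1/3) x^3 + (5/24) x^4 - (1/60) x^5 + (1/144) x^6 + O(x^7).

a_0 = -1; a_1 = -2; a_2 = -1/2; a_3 = -1/3; a_4 = 5/24; a_5 = -1/60; a_6 = 1/144


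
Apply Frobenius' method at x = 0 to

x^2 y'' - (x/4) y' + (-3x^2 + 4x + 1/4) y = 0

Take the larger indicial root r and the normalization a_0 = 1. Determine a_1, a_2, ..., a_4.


Write in Frobenius form y'' + (p(x)/x) y' + (q(x)/x^2) y = 0:
  p(x) = -1/4,  q(x) = -3x^2 + 4x + 1/4.
Indicial equation: r(r-1) + (-1/4) r + (1/4) = 0 -> roots r_1 = 1, r_2 = 1/4.
Take r = r_1 = 1. Let y(x) = x^r sum_{n>=0} a_n x^n with a_0 = 1.
Substitute y = x^r sum a_n x^n and match x^{r+n}. The recurrence is
  D(n) a_n + 4 a_{n-1} - 3 a_{n-2} = 0,  where D(n) = (r+n)(r+n-1) + (-1/4)(r+n) + (1/4).
  a_n = [-4 a_{n-1} + 3 a_{n-2}] / D(n).
Since the indicial polynomial factors as (r - r_1)(r - r_2), D(n) = (r_1 + n - r_1)(r_1 + n - r_2) = n(n + 3/4).
Evaluating step by step (a_0 = 1):
  n = 1: D(1) = 1(1 + 3/4) = 7/4; numerator = -4(1) = -4; a_1 = (-4)/(7/4) = -16/7
  n = 2: D(2) = 2(2 + 3/4) = 11/2; numerator = -4(-16/7) + 3(1) = 85/7; a_2 = (85/7)/(11/2) = 170/77
  n = 3: D(3) = 3(3 + 3/4) = 45/4; numerator = -4(170/77) + 3(-16/7) = -1208/77; a_3 = (-1208/77)/(45/4) = -4832/3465
  n = 4: D(4) = 4(4 + 3/4) = 19; numerator = -4(-4832/3465) + 3(170/77) = 42278/3465; a_4 = (42278/3465)/(19) = 42278/65835

r = 1; a_0 = 1; a_1 = -16/7; a_2 = 170/77; a_3 = -4832/3465; a_4 = 42278/65835


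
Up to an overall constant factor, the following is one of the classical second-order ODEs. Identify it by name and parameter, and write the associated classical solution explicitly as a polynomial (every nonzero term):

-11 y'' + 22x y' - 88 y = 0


All three coefficients share the factor -11; dividing through by -11 gives  y'' - 2x y' + 8 y = 0.
This matches the Hermite equation y'' - 2x y' + 2n y = 0 with 2n = 8, so n = 4; the polynomial solution is H_4(x).
With y = sum_k a_k x^k, matching x^k gives (k+2)(k+1) a_{k+2} = 2(k - n) a_k = 2(k - 4) a_k. The right side vanishes at k = 4, so the series with the parity of 4 terminates at degree 4.
Standard normalization: leading coefficient of H_n is 2^n, so a_4 = 2^4 = 16. Work downward with a_k = (k+1)(k+2) a_{k+2} / (2(k - n)):
  a_2 = (3)(4)(16) / (2(2 - 4)) = 192/(-4) = -48
  a_0 = (1)(2)(-48) / (2(0 - 4)) = -96/(-8) = 12
Hence H_4(x) = 16 x^4 - 48 x^2 + 12.

H_4(x); series = 16 x^4 - 48 x^2 + 12


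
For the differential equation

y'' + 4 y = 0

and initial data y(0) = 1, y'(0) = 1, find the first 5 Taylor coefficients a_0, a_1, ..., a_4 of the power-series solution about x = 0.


Ansatz: y(x) = sum_{n>=0} a_n x^n, so y'(x) = sum_{n>=1} n a_n x^(n-1) and y''(x) = sum_{n>=2} n(n-1) a_n x^(n-2).
Substitute into P(x) y'' + Q(x) y' + R(x) y = 0 with P(x) = 1, Q(x) = 0, R(x) = 4, and match powers of x.
Initial conditions: a_0 = 1, a_1 = 1.
Setting the coefficient of each power of x to zero and solving order by order (substituting the coefficients already found):
  x^0: 2 a_2 + 4 a_0 = 0  ->  2 a_2 = -4 a_0 = -4  ->  a_2 = -2
  x^1: 6 a_3 + 4 a_1 = 0  ->  6 a_3 = -4 a_1 = -4  ->  a_3 = -2/3
  x^2: 12 a_4 + 4 a_2 = 0  ->  12 a_4 = -4 a_2 = 8  ->  a_4 = 2/3
Truncated series: y(x) = 1 + x - 2 x^2 - (2/3) x^3 + (2/3) x^4 + O(x^5).

a_0 = 1; a_1 = 1; a_2 = -2; a_3 = -2/3; a_4 = 2/3


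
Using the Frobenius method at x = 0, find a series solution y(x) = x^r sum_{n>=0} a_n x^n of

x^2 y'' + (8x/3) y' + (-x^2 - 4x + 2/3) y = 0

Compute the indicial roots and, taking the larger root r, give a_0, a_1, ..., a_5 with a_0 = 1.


Write in Frobenius form y'' + (p(x)/x) y' + (q(x)/x^2) y = 0:
  p(x) = 8/3,  q(x) = -x^2 - 4x + 2/3.
Indicial equation: r(r-1) + (8/3) r + (2/3) = 0 -> roots r_1 = -2/3, r_2 = -1.
Take r = r_1 = -2/3. Let y(x) = x^r sum_{n>=0} a_n x^n with a_0 = 1.
Substitute y = x^r sum a_n x^n and match x^{r+n}. The recurrence is
  D(n) a_n - 4 a_{n-1} - 1 a_{n-2} = 0,  where D(n) = (r+n)(r+n-1) + (8/3)(r+n) + (2/3).
  a_n = [4 a_{n-1} + 1 a_{n-2}] / D(n).
Since the indicial polynomial factors as (r - r_1)(r - r_2), D(n) = (r_1 + n - r_1)(r_1 + n - r_2) = n(n + 1/3).
Evaluating step by step (a_0 = 1):
  n = 1: D(1) = 1(1 + 1/3) = 4/3; numerator = 4(1) = 4; a_1 = (4)/(4/3) = 3
  n = 2: D(2) = 2(2 + 1/3) = 14/3; numerator = 4(3) + 1(1) = 13; a_2 = (13)/(14/3) = 39/14
  n = 3: D(3) = 3(3 + 1/3) = 10; numerator = 4(39/14) + 1(3) = 99/7; a_3 = (99/7)/(10) = 99/70
  n = 4: D(4) = 4(4 + 1/3) = 52/3; numerator = 4(99/70) + 1(39/14) = 591/70; a_4 = (591/70)/(52/3) = 1773/3640
  n = 5: D(5) = 5(5 + 1/3) = 80/3; numerator = 4(1773/3640) + 1(99/70) = 306/91; a_5 = (306/91)/(80/3) = 459/3640

r = -2/3; a_0 = 1; a_1 = 3; a_2 = 39/14; a_3 = 99/70; a_4 = 1773/3640; a_5 = 459/3640


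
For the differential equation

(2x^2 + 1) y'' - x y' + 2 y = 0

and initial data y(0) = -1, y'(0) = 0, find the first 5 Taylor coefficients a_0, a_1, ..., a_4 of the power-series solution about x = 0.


Ansatz: y(x) = sum_{n>=0} a_n x^n, so y'(x) = sum_{n>=1} n a_n x^(n-1) and y''(x) = sum_{n>=2} n(n-1) a_n x^(n-2).
Substitute into P(x) y'' + Q(x) y' + R(x) y = 0 with P(x) = 2x^2 + 1, Q(x) = -x, R(x) = 2, and match powers of x.
Initial conditions: a_0 = -1, a_1 = 0.
Setting the coefficient of each power of x to zero and solving order by order (substituting the coefficients already found):
  x^0: 2 a_2 + 2 a_0 = 0  ->  2 a_2 = -2 a_0 = 2  ->  a_2 = 1
  x^1: 6 a_3 + a_1 = 0  ->  6 a_3 = -a_1 = 0  ->  a_3 = 0
  x^2: 12 a_4 + 4 a_2 = 0  ->  12 a_4 = -4 a_2 = -4  ->  a_4 = -1/3
Truncated series: y(x) = -1 + x^2 - (1/3) x^4 + O(x^5).

a_0 = -1; a_1 = 0; a_2 = 1; a_3 = 0; a_4 = -1/3


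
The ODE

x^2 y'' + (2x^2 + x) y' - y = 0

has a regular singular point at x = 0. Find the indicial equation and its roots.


Divide by x^2 to reach normal form y'' + P_1(x) y' + P_2(x) y = 0 with P_1(x) = 2 + 1/x and P_2(x) = -1/x^2.
x = 0 is a singular point because the y'-coefficient 2 + 1/x has a pole at x = 0 and the y-coefficient -1/x^2 has a pole at x = 0.
It is a regular singular point because x P_1(x) = p(x) = 2x + 1 and x^2 P_2(x) = q(x) = -1 are polynomials, hence analytic at x = 0.
p(0) = 1,  q(0) = -1.
Indicial equation: r(r-1) + p(0) r + q(0) = 0, i.e. r^2 + (p(0) - 1) r + q(0) = 0, i.e. r^2 - 1 = 0.
Discriminant: (0)^2 - 4(-1) = 4, so r = (0 ± 2)/2.
Solving: r_1 = 1, r_2 = -1.

indicial: r^2 - 1 = 0; roots r_1 = 1, r_2 = -1


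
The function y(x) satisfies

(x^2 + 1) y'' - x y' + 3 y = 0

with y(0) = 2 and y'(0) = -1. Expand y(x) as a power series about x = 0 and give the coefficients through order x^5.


Ansatz: y(x) = sum_{n>=0} a_n x^n, so y'(x) = sum_{n>=1} n a_n x^(n-1) and y''(x) = sum_{n>=2} n(n-1) a_n x^(n-2).
Substitute into P(x) y'' + Q(x) y' + R(x) y = 0 with P(x) = x^2 + 1, Q(x) = -x, R(x) = 3, and match powers of x.
Initial conditions: a_0 = 2, a_1 = -1.
Setting the coefficient of each power of x to zero and solving order by order (substituting the coefficients already found):
  x^0: 2 a_2 + 3 a_0 = 0  ->  2 a_2 = -3 a_0 = -6  ->  a_2 = -3
  x^1: 6 a_3 + 2 a_1 = 0  ->  6 a_3 = -2 a_1 = 2  ->  a_3 = 1/3
  x^2: 12 a_4 + 3 a_2 = 0  ->  12 a_4 = -3 a_2 = 9  ->  a_4 = 3/4
  x^3: 20 a_5 + 6 a_3 = 0  ->  20 a_5 = -6 a_3 = -2  ->  a_5 = -1/10
Truncated series: y(x) = 2 - x - 3 x^2 + (1/3) x^3 + (3/4) x^4 - (1/10) x^5 + O(x^6).

a_0 = 2; a_1 = -1; a_2 = -3; a_3 = 1/3; a_4 = 3/4; a_5 = -1/10


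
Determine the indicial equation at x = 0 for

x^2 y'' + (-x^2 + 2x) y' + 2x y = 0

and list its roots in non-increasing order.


Divide by x^2 to reach normal form y'' + P_1(x) y' + P_2(x) y = 0 with P_1(x) = -1 + 2/x and P_2(x) = 2/x.
x = 0 is a singular point because the y'-coefficient -1 + 2/x has a pole at x = 0 and the y-coefficient 2/x has a pole at x = 0.
It is a regular singular point because x P_1(x) = p(x) = 2 - x and x^2 P_2(x) = q(x) = 2x are polynomials, hence analytic at x = 0.
p(0) = 2,  q(0) = 0.
Indicial equation: r(r-1) + p(0) r + q(0) = 0, i.e. r^2 + (p(0) - 1) r + q(0) = 0, i.e. r^2 + 1 r = 0.
Discriminant: (1)^2 - 4(0) = 1, so r = (-1 ± 1)/2.
Solving: r_1 = 0, r_2 = -1.

indicial: r^2 + 1 r = 0; roots r_1 = 0, r_2 = -1


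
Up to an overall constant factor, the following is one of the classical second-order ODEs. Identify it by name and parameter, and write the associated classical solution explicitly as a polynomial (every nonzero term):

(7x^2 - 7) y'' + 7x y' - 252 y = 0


All three coefficients share the factor -7; dividing through by -7 gives  (1 - x^2) y'' - x y' + 36 y = 0.
This matches the Chebyshev equation (1 - x^2) y'' - x y' + n^2 y = 0 (note the -x y' term, not -2x y') with n^2 = 36, so n = 6; the polynomial solution is T_6(x).
With y = sum_k a_k x^k, matching x^k gives (k+2)(k+1) a_{k+2} = (k^2 - n^2) a_k = (k - 6)(k + 6) a_k. The right side vanishes at k = 6, so the series with the parity of 6 terminates at degree 6.
Standard normalization: leading coefficient of T_n is 2^(n-1), so a_6 = 2^5 = 32. Work downward with a_k = (k+1)(k+2) a_{k+2} / ((k - 6)(k + 6)):
  a_4 = (5)(6)(32) / ((4 - 6)(4 + 6)) = 960/(-20) = -48
  a_2 = (3)(4)(-48) / ((2 - 6)(2 + 6)) = -576/(-32) = 18
  a_0 = (1)(2)(18) / ((0 - 6)(0 + 6)) = 36/(-36) = -1
Hence T_6(x) = 32 x^6 - 48 x^4 + 18 x^2 - 1.

T_6(x); series = 32 x^6 - 48 x^4 + 18 x^2 - 1


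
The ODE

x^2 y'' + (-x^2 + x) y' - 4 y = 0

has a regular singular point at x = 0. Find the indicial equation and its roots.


Divide by x^2 to reach normal form y'' + P_1(x) y' + P_2(x) y = 0 with P_1(x) = -1 + 1/x and P_2(x) = -4/x^2.
x = 0 is a singular point because the y'-coefficient -1 + 1/x has a pole at x = 0 and the y-coefficient -4/x^2 has a pole at x = 0.
It is a regular singular point because x P_1(x) = p(x) = 1 - x and x^2 P_2(x) = q(x) = -4 are polynomials, hence analytic at x = 0.
p(0) = 1,  q(0) = -4.
Indicial equation: r(r-1) + p(0) r + q(0) = 0, i.e. r^2 + (p(0) - 1) r + q(0) = 0, i.e. r^2 - 4 = 0.
Discriminant: (0)^2 - 4(-4) = 16, so r = (0 ± 4)/2.
Solving: r_1 = 2, r_2 = -2.

indicial: r^2 - 4 = 0; roots r_1 = 2, r_2 = -2


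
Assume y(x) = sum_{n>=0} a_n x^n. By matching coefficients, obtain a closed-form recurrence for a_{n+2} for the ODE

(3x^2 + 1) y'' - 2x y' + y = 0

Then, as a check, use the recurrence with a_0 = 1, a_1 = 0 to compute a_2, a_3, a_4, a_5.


Substitute y = sum_n a_n x^n.
(1 + 3 x^2) y'' contributes (n+2)(n+1) a_{n+2} + 3 n(n-1) a_n at x^n.
-2 x y'(x) contributes -2 n a_n at x^n.
y(x) contributes 1 a_n at x^n.
Matching x^n: (n+2)(n+1) a_{n+2} + (3 n(n-1) - 2 n + 1) a_n = 0.
Thus a_{n+2} = (-3 n(n-1) + 2 n - 1) / ((n+1)(n+2)) * a_n.

Check with a_0 = 1, a_1 = 0 (apply the recurrence for n = 0, 1, 2, 3): a_0 = 1, a_1 = 0, a_2 = -1/2, a_3 = 0, a_4 = 1/8, a_5 = 0.

a_(n+2) = (-3 n(n-1) + 2 n - 1) / ((n+1)(n+2)) * a_n; check: a_0 = 1, a_1 = 0, a_2 = -1/2, a_3 = 0, a_4 = 1/8, a_5 = 0


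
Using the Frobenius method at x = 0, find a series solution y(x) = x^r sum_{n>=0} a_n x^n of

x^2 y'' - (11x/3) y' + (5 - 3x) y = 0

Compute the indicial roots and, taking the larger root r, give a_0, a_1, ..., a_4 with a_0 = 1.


Write in Frobenius form y'' + (p(x)/x) y' + (q(x)/x^2) y = 0:
  p(x) = -11/3,  q(x) = 5 - 3x.
Indicial equation: r(r-1) + (-11/3) r + (5) = 0 -> roots r_1 = 3, r_2 = 5/3.
Take r = r_1 = 3. Let y(x) = x^r sum_{n>=0} a_n x^n with a_0 = 1.
Substitute y = x^r sum a_n x^n and match x^{r+n}. The recurrence is
  D(n) a_n - 3 a_{n-1} = 0,  where D(n) = (r+n)(r+n-1) + (-11/3)(r+n) + (5).
  a_n = 3 / D(n) * a_{n-1}.
Since the indicial polynomial factors as (r - r_1)(r - r_2), D(n) = (r_1 + n - r_1)(r_1 + n - r_2) = n(n + 4/3).
Evaluating step by step (a_0 = 1):
  n = 1: D(1) = 1(1 + 4/3) = 7/3; numerator = 3(1) = 3; a_1 = (3)/(7/3) = 9/7
  n = 2: D(2) = 2(2 + 4/3) = 20/3; numerator = 3(9/7) = 27/7; a_2 = (27/7)/(20/3) = 81/140
  n = 3: D(3) = 3(3 + 4/3) = 13; numerator = 3(81/140) = 243/140; a_3 = (243/140)/(13) = 243/1820
  n = 4: D(4) = 4(4 + 4/3) = 64/3; numerator = 3(243/1820) = 729/1820; a_4 = (729/1820)/(64/3) = 2187/116480

r = 3; a_0 = 1; a_1 = 9/7; a_2 = 81/140; a_3 = 243/1820; a_4 = 2187/116480


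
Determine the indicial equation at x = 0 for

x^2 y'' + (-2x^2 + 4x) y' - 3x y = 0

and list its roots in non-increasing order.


Divide by x^2 to reach normal form y'' + P_1(x) y' + P_2(x) y = 0 with P_1(x) = -2 + 4/x and P_2(x) = -3/x.
x = 0 is a singular point because the y'-coefficient -2 + 4/x has a pole at x = 0 and the y-coefficient -3/x has a pole at x = 0.
It is a regular singular point because x P_1(x) = p(x) = 4 - 2x and x^2 P_2(x) = q(x) = -3x are polynomials, hence analytic at x = 0.
p(0) = 4,  q(0) = 0.
Indicial equation: r(r-1) + p(0) r + q(0) = 0, i.e. r^2 + (p(0) - 1) r + q(0) = 0, i.e. r^2 + 3 r = 0.
Discriminant: (3)^2 - 4(0) = 9, so r = (-3 ± 3)/2.
Solving: r_1 = 0, r_2 = -3.

indicial: r^2 + 3 r = 0; roots r_1 = 0, r_2 = -3


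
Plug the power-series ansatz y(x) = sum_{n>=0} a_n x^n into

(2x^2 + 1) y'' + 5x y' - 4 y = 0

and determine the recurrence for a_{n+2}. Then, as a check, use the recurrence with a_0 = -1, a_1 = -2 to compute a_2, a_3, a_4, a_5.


Substitute y = sum_n a_n x^n.
(1 + 2 x^2) y'' contributes (n+2)(n+1) a_{n+2} + 2 n(n-1) a_n at x^n.
5 x y'(x) contributes 5 n a_n at x^n.
-4 y(x) contributes -4 a_n at x^n.
Matching x^n: (n+2)(n+1) a_{n+2} + (2 n(n-1) + 5 n - 4) a_n = 0.
Thus a_{n+2} = (-2 n(n-1) - 5 n + 4) / ((n+1)(n+2)) * a_n.

Check with a_0 = -1, a_1 = -2 (apply the recurrence for n = 0, 1, 2, 3): a_0 = -1, a_1 = -2, a_2 = -2, a_3 = 1/3, a_4 = 5/3, a_5 = -23/60.

a_(n+2) = (-2 n(n-1) - 5 n + 4) / ((n+1)(n+2)) * a_n; check: a_0 = -1, a_1 = -2, a_2 = -2, a_3 = 1/3, a_4 = 5/3, a_5 = -23/60


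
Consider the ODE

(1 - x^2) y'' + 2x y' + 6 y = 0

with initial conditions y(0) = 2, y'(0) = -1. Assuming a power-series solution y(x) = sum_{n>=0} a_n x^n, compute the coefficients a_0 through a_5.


Ansatz: y(x) = sum_{n>=0} a_n x^n, so y'(x) = sum_{n>=1} n a_n x^(n-1) and y''(x) = sum_{n>=2} n(n-1) a_n x^(n-2).
Substitute into P(x) y'' + Q(x) y' + R(x) y = 0 with P(x) = 1 - x^2, Q(x) = 2x, R(x) = 6, and match powers of x.
Initial conditions: a_0 = 2, a_1 = -1.
Setting the coefficient of each power of x to zero and solving order by order (substituting the coefficients already found):
  x^0: 2 a_2 + 6 a_0 = 0  ->  2 a_2 = -6 a_0 = -12  ->  a_2 = -6
  x^1: 6 a_3 + 8 a_1 = 0  ->  6 a_3 = -8 a_1 = 8  ->  a_3 = 4/3
  x^2: 12 a_4 + 8 a_2 = 0  ->  12 a_4 = -8 a_2 = 48  ->  a_4 = 4
  x^3: 20 a_5 + 6 a_3 = 0  ->  20 a_5 = -6 a_3 = -8  ->  a_5 = -2/5
Truncated series: y(x) = 2 - x - 6 x^2 + (4/3) x^3 + 4 x^4 - (2/5) x^5 + O(x^6).

a_0 = 2; a_1 = -1; a_2 = -6; a_3 = 4/3; a_4 = 4; a_5 = -2/5


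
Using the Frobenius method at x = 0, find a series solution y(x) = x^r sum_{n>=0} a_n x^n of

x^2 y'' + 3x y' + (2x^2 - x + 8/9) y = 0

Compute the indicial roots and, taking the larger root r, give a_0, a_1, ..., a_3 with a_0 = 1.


Write in Frobenius form y'' + (p(x)/x) y' + (q(x)/x^2) y = 0:
  p(x) = 3,  q(x) = 2x^2 - x + 8/9.
Indicial equation: r(r-1) + (3) r + (8/9) = 0 -> roots r_1 = -2/3, r_2 = -4/3.
Take r = r_1 = -2/3. Let y(x) = x^r sum_{n>=0} a_n x^n with a_0 = 1.
Substitute y = x^r sum a_n x^n and match x^{r+n}. The recurrence is
  D(n) a_n - 1 a_{n-1} + 2 a_{n-2} = 0,  where D(n) = (r+n)(r+n-1) + (3)(r+n) + (8/9).
  a_n = [1 a_{n-1} - 2 a_{n-2}] / D(n).
Since the indicial polynomial factors as (r - r_1)(r - r_2), D(n) = (r_1 + n - r_1)(r_1 + n - r_2) = n(n + 2/3).
Evaluating step by step (a_0 = 1):
  n = 1: D(1) = 1(1 + 2/3) = 5/3; numerator = 1(1) = 1; a_1 = (1)/(5/3) = 3/5
  n = 2: D(2) = 2(2 + 2/3) = 16/3; numerator = 1(3/5) - 2(1) = -7/5; a_2 = (-7/5)/(16/3) = -21/80
  n = 3: D(3) = 3(3 + 2/3) = 11; numerator = 1(-21/80) - 2(3/5) = -117/80; a_3 = (-117/80)/(11) = -117/880

r = -2/3; a_0 = 1; a_1 = 3/5; a_2 = -21/80; a_3 = -117/880


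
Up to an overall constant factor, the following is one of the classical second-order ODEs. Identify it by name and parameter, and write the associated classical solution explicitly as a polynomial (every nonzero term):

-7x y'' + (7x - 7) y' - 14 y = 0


All three coefficients share the factor -7; dividing through by -7 gives  x y'' + (1 - x) y' + 2 y = 0.
This matches the Laguerre equation x y'' + (1 - x) y' + n y = 0 with n = 2; the polynomial solution is L_2(x).
With y = sum_k a_k x^k, matching x^k gives (k+1)k a_{k+1} + (k+1) a_{k+1} - k a_k + n a_k = 0, i.e. (k+1)^2 a_{k+1} = (k - n) a_k = (k - 2) a_k. The right side vanishes at k = 2, so the series terminates at degree 2.
Standard normalization L_n(0) = 1 gives a_0 = 1. Work upward with a_{k+1} = (k - 2) a_k / (k+1)^2:
  a_1 = (0 - 2)(1) / 1^2 = -2/1 = -2
  a_2 = (1 - 2)(-2) / 2^2 = 2/4 = 1/2
Hence L_2(x) = x^2/2 - 2 x + 1.

L_2(x); series = x^2/2 - 2 x + 1


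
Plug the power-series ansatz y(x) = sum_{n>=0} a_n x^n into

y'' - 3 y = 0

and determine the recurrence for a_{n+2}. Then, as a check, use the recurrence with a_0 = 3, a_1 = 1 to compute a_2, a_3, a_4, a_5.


Substitute y = sum_n a_n x^n into y'' + (const) y = 0.
y''(x) = sum_{n>=0} (n+2)(n+1) a_{n+2} x^n.
The ODE becomes sum_n [(n+2)(n+1) a_{n+2} - 3 a_n] x^n = 0.
Setting each coefficient to zero gives the recurrence:
  (n+2)(n+1) a_{n+2} - 3 a_n = 0,
  a_{n+2} = 3 / ((n+1)(n+2)) a_n.

Check with a_0 = 3, a_1 = 1 (apply the recurrence for n = 0, 1, 2, 3): a_0 = 3, a_1 = 1, a_2 = 9/2, a_3 = 1/2, a_4 = 9/8, a_5 = 3/40.

a_{n+2} = 3/((n+1)(n+2)) * a_n; check: a_0 = 3, a_1 = 1, a_2 = 9/2, a_3 = 1/2, a_4 = 9/8, a_5 = 3/40


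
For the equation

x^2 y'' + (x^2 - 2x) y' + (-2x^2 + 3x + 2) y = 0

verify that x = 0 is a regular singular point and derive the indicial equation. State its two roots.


Divide by x^2 to reach normal form y'' + P_1(x) y' + P_2(x) y = 0 with P_1(x) = 1 - 2/x and P_2(x) = -2 + 3/x + 2/x^2.
x = 0 is a singular point because the y'-coefficient 1 - 2/x has a pole at x = 0 and the y-coefficient -2 + 3/x + 2/x^2 has a pole at x = 0.
It is a regular singular point because x P_1(x) = p(x) = x - 2 and x^2 P_2(x) = q(x) = -2x^2 + 3x + 2 are polynomials, hence analytic at x = 0.
p(0) = -2,  q(0) = 2.
Indicial equation: r(r-1) + p(0) r + q(0) = 0, i.e. r^2 + (p(0) - 1) r + q(0) = 0, i.e. r^2 - 3 r + 2 = 0.
Discriminant: (-3)^2 - 4(2) = 1, so r = (3 ± 1)/2.
Solving: r_1 = 2, r_2 = 1.

indicial: r^2 - 3 r + 2 = 0; roots r_1 = 2, r_2 = 1


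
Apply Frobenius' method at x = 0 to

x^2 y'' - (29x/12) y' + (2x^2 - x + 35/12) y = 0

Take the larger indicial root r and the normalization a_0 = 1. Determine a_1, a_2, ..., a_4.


Write in Frobenius form y'' + (p(x)/x) y' + (q(x)/x^2) y = 0:
  p(x) = -29/12,  q(x) = 2x^2 - x + 35/12.
Indicial equation: r(r-1) + (-29/12) r + (35/12) = 0 -> roots r_1 = 7/4, r_2 = 5/3.
Take r = r_1 = 7/4. Let y(x) = x^r sum_{n>=0} a_n x^n with a_0 = 1.
Substitute y = x^r sum a_n x^n and match x^{r+n}. The recurrence is
  D(n) a_n - 1 a_{n-1} + 2 a_{n-2} = 0,  where D(n) = (r+n)(r+n-1) + (-29/12)(r+n) + (35/12).
  a_n = [1 a_{n-1} - 2 a_{n-2}] / D(n).
Since the indicial polynomial factors as (r - r_1)(r - r_2), D(n) = (r_1 + n - r_1)(r_1 + n - r_2) = n(n + 1/12).
Evaluating step by step (a_0 = 1):
  n = 1: D(1) = 1(1 + 1/12) = 13/12; numerator = 1(1) = 1; a_1 = (1)/(13/12) = 12/13
  n = 2: D(2) = 2(2 + 1/12) = 25/6; numerator = 1(12/13) - 2(1) = -14/13; a_2 = (-14/13)/(25/6) = -84/325
  n = 3: D(3) = 3(3 + 1/12) = 37/4; numerator = 1(-84/325) - 2(12/13) = -684/325; a_3 = (-684/325)/(37/4) = -2736/12025
  n = 4: D(4) = 4(4 + 1/12) = 49/3; numerator = 1(-2736/12025) - 2(-84/325) = 696/2405; a_4 = (696/2405)/(49/3) = 2088/117845

r = 7/4; a_0 = 1; a_1 = 12/13; a_2 = -84/325; a_3 = -2736/12025; a_4 = 2088/117845
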